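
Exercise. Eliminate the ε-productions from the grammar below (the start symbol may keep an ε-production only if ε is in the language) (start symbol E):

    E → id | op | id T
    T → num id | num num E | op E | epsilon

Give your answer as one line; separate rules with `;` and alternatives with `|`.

The nullable symbols are {T}.
ε ∉ L(G), so no ε-production is kept.

E → id | op | id T; T → num id | num num E | op E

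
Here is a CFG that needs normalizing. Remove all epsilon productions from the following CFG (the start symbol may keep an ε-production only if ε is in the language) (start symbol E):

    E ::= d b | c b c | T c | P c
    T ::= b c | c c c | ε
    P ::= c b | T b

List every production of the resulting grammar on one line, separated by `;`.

E ::= d b | c b c | T c | c | P c; T ::= b c | c c c; P ::= c b | T b | b

Nullable set = {T}.
ε ∉ L(G), so no ε-production is kept.
Add the nullable-subset variants: E → T c gives T c | c. P → T b gives T b | b.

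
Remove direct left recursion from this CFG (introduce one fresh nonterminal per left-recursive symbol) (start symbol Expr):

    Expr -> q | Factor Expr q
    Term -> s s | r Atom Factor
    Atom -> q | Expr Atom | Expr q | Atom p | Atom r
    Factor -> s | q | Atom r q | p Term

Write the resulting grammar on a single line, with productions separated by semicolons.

Atom is directly left-recursive.
For Atom: α = {p, r}, β = {q, Expr Atom, Expr q}. Rewrite as Atom → β Atom1 and Atom1 → α Atom1 | ε.

Expr -> q | Factor Expr q; Term -> s s | r Atom Factor; Atom -> q Atom1 | Expr Atom Atom1 | Expr q Atom1; Factor -> s | q | Atom r q | p Term; Atom1 -> p Atom1 | r Atom1 | ε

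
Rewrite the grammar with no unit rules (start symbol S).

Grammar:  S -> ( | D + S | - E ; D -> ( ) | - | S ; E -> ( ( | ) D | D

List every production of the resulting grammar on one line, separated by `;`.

Unit pairs: D ⇒* {S}; E ⇒* {D, S}.
For every A with A ⇒* B via unit rules, add B's non-unit alternatives to A; then delete every rule of the form X → Y.

S -> ( | D + S | - E; D -> ( | D + S | - E | ( ) | -; E -> ( | D + S | - E | ( ( | ) D | ( ) | -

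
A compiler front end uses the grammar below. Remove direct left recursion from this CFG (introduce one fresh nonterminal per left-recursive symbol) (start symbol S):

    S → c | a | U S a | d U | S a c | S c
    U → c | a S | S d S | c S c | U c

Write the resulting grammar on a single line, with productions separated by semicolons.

Left recursion appears on S, U.
For S: α = {a c, c}, β = {c, a, U S a, d U}. Rewrite as S → β S' and S' → α S' | ε.
For U: α = {c}, β = {c, a S, S d S, c S c}. Rewrite as U → β U' and U' → α U' | ε.

S → c S' | a S' | U S a S' | d U S'; U → c U' | a S U' | S d S U' | c S c U'; S' → a c S' | c S' | ε; U' → c U' | ε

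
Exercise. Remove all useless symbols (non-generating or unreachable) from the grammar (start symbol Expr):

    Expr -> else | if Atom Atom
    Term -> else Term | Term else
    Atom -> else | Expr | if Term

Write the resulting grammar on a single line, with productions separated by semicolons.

Generating nonterminals: {Atom, Expr}.
Reachable from Expr after that: {Atom, Expr}.
Removed useless symbols: {Term} and every production mentioning them.

Expr -> else | if Atom Atom; Atom -> else | Expr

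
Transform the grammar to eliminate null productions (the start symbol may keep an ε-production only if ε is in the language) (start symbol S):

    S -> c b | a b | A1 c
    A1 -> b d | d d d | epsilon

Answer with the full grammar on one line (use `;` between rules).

S -> c b | a b | A1 c | c; A1 -> b d | d d d

Nullable nonterminals: {A1}.
ε ∉ L(G), so no ε-production is kept.
Expand every rule over subsets of its nullable positions: S → A1 c gives A1 c | c.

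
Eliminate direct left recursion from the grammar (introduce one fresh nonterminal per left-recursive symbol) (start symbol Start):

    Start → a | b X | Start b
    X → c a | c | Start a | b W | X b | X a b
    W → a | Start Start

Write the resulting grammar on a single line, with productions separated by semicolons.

Start → a Start1 | b X Start1; X → c a X1 | c X1 | Start a X1 | b W X1; W → a | Start Start; Start1 → b Start1 | ε; X1 → b X1 | a b X1 | ε

Directly left-recursive nonterminals: Start, X.
For Start: α = {b}, β = {a, b X}. Rewrite as Start → β Start1 and Start1 → α Start1 | ε.
For X: α = {b, a b}, β = {c a, c, Start a, b W}. Rewrite as X → β X1 and X1 → α X1 | ε.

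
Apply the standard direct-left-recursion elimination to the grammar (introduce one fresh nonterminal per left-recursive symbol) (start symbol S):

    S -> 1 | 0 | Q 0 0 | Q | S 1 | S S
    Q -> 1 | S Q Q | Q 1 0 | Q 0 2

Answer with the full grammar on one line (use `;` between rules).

S, Q are directly left-recursive.
For S: α = {1, S}, β = {1, 0, Q 0 0, Q}. Rewrite as S → β S' and S' → α S' | ε.
For Q: α = {1 0, 0 2}, β = {1, S Q Q}. Rewrite as Q → β Q' and Q' → α Q' | ε.

S -> 1 S' | 0 S' | Q 0 0 S' | Q S'; Q -> 1 Q' | S Q Q Q'; S' -> 1 S' | S S' | ε; Q' -> 1 0 Q' | 0 2 Q' | ε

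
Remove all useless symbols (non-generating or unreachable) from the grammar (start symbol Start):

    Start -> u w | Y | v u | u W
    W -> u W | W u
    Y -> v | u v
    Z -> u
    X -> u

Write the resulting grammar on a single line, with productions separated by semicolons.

Start -> u w | Y | v u; Y -> v | u v

Generating nonterminals: {Start, X, Y, Z}.
Reachable from Start after that: {Start, Y}.
Removed useless symbols: {W, X, Z} and every production mentioning them.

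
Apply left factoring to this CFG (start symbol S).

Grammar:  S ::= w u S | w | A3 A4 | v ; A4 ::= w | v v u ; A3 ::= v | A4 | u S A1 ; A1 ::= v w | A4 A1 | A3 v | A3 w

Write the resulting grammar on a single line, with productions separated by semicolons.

S ::= A3 A4 | v | w S'; A4 ::= w | v v u; A3 ::= v | A4 | u S A1; A1 ::= v w | A4 A1 | A3 A1'; S' ::= u S | ε; A1' ::= v | w

S has alternatives sharing prefix 'w': factor to S → w S' with S' → u S | ε.
A1 has alternatives sharing prefix 'A3': factor to A1 → A3 A1' with A1' → v | w.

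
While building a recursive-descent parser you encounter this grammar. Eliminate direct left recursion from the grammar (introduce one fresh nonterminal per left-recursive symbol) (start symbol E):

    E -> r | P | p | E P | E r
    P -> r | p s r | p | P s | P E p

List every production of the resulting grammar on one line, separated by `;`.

Left recursion appears on E, P.
For E: α = {P, r}, β = {r, P, p}. Rewrite as E → β E' and E' → α E' | ε.
For P: α = {s, E p}, β = {r, p s r, p}. Rewrite as P → β P' and P' → α P' | ε.

E -> r E' | P E' | p E'; P -> r P' | p s r P' | p P'; E' -> P E' | r E' | ε; P' -> s P' | E p P' | ε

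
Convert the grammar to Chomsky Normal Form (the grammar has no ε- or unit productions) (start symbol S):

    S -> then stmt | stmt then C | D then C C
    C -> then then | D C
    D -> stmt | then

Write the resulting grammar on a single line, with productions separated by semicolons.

S -> X1 X2 | X2 Y1 | D Y2; C -> X1 X1 | D C; D -> stmt | then; X1 -> then; X2 -> stmt; Y1 -> X1 C; Y2 -> X1 Y3; Y3 -> C C

Introduce a nonterminal for each terminal appearing in a rule of length ≥ 2: X1 → then, X2 → stmt.
Binarize each right-hand side of length ≥ 3 by chaining fresh nonterminals (Y1, Y2, …): affected rules were S → X2 X1 C; S → D X1 C C.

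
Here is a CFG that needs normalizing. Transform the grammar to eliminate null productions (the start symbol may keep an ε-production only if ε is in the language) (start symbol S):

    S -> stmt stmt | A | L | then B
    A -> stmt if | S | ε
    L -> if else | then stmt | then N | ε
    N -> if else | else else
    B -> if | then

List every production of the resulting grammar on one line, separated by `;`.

Nullable set = {A, L, S}.
ε ∈ L(G) since S is nullable, so keep S → ε.

S -> stmt stmt | A | L | then B | ε; A -> stmt if | S; L -> if else | then stmt | then N; N -> if else | else else; B -> if | then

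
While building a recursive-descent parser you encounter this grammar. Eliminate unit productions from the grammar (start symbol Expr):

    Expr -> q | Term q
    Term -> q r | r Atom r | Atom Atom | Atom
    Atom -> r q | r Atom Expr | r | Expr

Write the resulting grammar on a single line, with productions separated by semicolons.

Unit pairs: Atom ⇒* {Expr}; Term ⇒* {Atom, Expr}.
For every A with A ⇒* B via unit rules, add B's non-unit alternatives to A; then delete every rule of the form X → Y.

Expr -> q | Term q; Term -> q r | r Atom r | Atom Atom | r q | r Atom Expr | r | q | Term q; Atom -> r q | r Atom Expr | r | q | Term q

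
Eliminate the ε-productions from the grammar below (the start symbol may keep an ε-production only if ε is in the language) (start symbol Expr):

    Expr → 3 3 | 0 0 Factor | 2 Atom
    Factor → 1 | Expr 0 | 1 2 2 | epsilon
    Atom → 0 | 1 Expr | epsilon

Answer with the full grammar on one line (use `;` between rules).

Expr → 3 3 | 0 0 Factor | 0 0 | 2 Atom | 2; Factor → 1 | Expr 0 | 1 2 2; Atom → 0 | 1 Expr

Nullable set = {Atom, Factor}.
ε ∉ L(G), so no ε-production is kept.
For each production, add variants omitting each subset of nullable occurrences: Expr → 0 0 Factor gives 0 0 Factor | 0 0. Expr → 2 Atom gives 2 Atom | 2.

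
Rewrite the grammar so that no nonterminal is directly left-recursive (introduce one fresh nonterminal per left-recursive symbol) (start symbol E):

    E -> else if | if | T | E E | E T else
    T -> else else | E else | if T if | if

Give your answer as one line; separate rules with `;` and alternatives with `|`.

E -> else if E' | if E' | T E'; T -> else else | E else | if T if | if; E' -> E E' | T else E' | ε

E is directly left-recursive.
For E: α = {E, T else}, β = {else if, if, T}. Rewrite as E → β E' and E' → α E' | ε.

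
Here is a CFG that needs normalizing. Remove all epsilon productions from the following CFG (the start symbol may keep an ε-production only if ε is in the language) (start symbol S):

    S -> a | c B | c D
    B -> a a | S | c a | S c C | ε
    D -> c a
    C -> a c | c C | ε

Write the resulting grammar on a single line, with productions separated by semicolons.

S -> a | c B | c | c D; B -> a a | S | c a | S c C | S c; D -> c a; C -> a c | c C | c

Nullable set = {B, C}.
ε ∉ L(G), so no ε-production is kept.
Add the nullable-subset variants: S → c B gives c B | c. B → S c C gives S c C | S c. C → c C gives c C | c.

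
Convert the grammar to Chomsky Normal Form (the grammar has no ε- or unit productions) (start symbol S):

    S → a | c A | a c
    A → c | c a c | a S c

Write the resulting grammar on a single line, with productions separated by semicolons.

Introduce a nonterminal for each terminal appearing in a rule of length ≥ 2: X1 → c, X2 → a.
Binarize each right-hand side of length ≥ 3 by chaining fresh nonterminals (Y1, Y2, …): affected rules were A → X1 X2 X1; A → X2 S X1.

S → a | X1 A | X2 X1; A → c | X1 Y1 | X2 Y2; X1 → c; X2 → a; Y1 → X2 X1; Y2 → S X1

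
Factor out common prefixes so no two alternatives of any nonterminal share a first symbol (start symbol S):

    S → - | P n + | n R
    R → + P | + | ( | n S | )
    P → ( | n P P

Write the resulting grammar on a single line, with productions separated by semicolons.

S → - | P n + | n R; R → ( | n S | ) | + R'; P → ( | n P P; R' → P | ε

R has alternatives sharing prefix '+': factor to R → + R' with R' → P | ε.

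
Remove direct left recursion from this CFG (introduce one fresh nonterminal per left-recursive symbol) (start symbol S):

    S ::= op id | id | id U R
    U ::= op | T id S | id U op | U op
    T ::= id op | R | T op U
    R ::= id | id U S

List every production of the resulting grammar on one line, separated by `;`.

S ::= op id | id | id U R; U ::= op U' | T id S U' | id U op U'; T ::= id op T' | R T'; R ::= id | id U S; U' ::= op U' | ε; T' ::= op U T' | ε

Directly left-recursive nonterminals: U, T.
For U: α = {op}, β = {op, T id S, id U op}. Rewrite as U → β U' and U' → α U' | ε.
For T: α = {op U}, β = {id op, R}. Rewrite as T → β T' and T' → α T' | ε.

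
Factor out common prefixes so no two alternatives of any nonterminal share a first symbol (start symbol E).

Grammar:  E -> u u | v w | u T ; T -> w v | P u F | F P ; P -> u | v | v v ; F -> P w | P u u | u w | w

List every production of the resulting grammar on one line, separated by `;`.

E -> v w | u E'; T -> w v | P u F | F P; P -> u | v P'; F -> u w | w | P F'; E' -> u | T; P' -> ε | v; F' -> w | u u

E has alternatives sharing prefix 'u': factor to E → u E' with E' → u | T.
P has alternatives sharing prefix 'v': factor to P → v P' with P' → ε | v.
F has alternatives sharing prefix 'P': factor to F → P F' with F' → w | u u.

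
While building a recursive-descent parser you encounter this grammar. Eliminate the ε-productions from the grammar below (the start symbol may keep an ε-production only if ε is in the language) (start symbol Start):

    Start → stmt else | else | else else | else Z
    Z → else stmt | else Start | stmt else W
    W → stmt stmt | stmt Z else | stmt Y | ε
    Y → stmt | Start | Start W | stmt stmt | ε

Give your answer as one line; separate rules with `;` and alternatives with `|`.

The nullable symbols are {W, Y}.
ε ∉ L(G), so no ε-production is kept.
Expand every rule over subsets of its nullable positions: Z → stmt else W gives stmt else W | stmt else. W → stmt Y gives stmt Y | stmt.

Start → stmt else | else | else else | else Z; Z → else stmt | else Start | stmt else W | stmt else; W → stmt stmt | stmt Z else | stmt Y | stmt; Y → stmt | Start | Start W | stmt stmt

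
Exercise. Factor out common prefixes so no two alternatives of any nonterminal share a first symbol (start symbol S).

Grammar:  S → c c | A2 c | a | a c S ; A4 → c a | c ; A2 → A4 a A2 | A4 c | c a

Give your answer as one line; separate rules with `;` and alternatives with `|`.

S → c c | A2 c | a S'; A4 → c A4'; A2 → c a | A4 A2'; S' → ε | c S; A4' → a | ε; A2' → a A2 | c

S has alternatives sharing prefix 'a': factor to S → a S' with S' → ε | c S.
A4 has alternatives sharing prefix 'c': factor to A4 → c A4' with A4' → a | ε.
A2 has alternatives sharing prefix 'A4': factor to A2 → A4 A2' with A2' → a A2 | c.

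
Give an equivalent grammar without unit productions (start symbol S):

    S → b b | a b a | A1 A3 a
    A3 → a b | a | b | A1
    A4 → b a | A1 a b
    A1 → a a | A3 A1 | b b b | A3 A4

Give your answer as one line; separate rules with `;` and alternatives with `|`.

Unit pairs: A3 ⇒* {A1}.
For each unit pair (A, B), copy every non-unit production of B to A, then drop all unit productions.

S → b b | a b a | A1 A3 a; A3 → a a | A3 A1 | b b b | A3 A4 | a b | a | b; A4 → b a | A1 a b; A1 → a a | A3 A1 | b b b | A3 A4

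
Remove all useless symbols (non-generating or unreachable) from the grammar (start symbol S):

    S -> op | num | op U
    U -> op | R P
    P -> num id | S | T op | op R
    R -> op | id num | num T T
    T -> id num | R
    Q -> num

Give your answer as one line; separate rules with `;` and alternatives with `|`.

Generating nonterminals: {P, Q, R, S, T, U}.
Reachable from S after that: {P, R, S, T, U}.
Removed useless symbols: {Q} and every production mentioning them.

S -> op | num | op U; U -> op | R P; P -> num id | S | T op | op R; R -> op | id num | num T T; T -> id num | R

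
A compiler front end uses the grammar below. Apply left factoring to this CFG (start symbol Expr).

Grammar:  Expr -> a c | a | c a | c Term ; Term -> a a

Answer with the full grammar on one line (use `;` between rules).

Expr has alternatives sharing prefix 'a': factor to Expr → a Expr1 with Expr1 → c | ε.
Expr has alternatives sharing prefix 'c': factor to Expr → c Expr2 with Expr2 → a | Term.

Expr -> a Expr1 | c Expr2; Term -> a a; Expr1 -> c | ε; Expr2 -> a | Term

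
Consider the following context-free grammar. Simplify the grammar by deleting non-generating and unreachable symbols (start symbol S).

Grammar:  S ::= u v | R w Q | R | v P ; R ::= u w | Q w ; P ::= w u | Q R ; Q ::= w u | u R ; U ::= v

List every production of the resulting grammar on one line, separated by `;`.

Generating nonterminals: {P, Q, R, S, U}.
Reachable from S after that: {P, Q, R, S}.
Removed useless symbols: {U} and every production mentioning them.

S ::= u v | R w Q | R | v P; R ::= u w | Q w; P ::= w u | Q R; Q ::= w u | u R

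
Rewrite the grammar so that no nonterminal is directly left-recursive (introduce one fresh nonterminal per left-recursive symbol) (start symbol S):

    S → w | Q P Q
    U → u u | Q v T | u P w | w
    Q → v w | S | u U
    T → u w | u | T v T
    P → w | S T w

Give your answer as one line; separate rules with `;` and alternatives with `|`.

T is directly left-recursive.
For T: α = {v T}, β = {u w, u}. Rewrite as T → β T' and T' → α T' | ε.

S → w | Q P Q; U → u u | Q v T | u P w | w; Q → v w | S | u U; T → u w T' | u T'; P → w | S T w; T' → v T T' | ε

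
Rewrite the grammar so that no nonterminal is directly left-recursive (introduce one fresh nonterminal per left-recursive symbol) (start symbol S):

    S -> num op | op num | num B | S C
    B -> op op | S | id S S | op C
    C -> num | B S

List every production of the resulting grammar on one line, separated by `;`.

S -> num op S' | op num S' | num B S'; B -> op op | S | id S S | op C; C -> num | B S; S' -> C S' | ε

Directly left-recursive nonterminal: S.
For S: α = {C}, β = {num op, op num, num B}. Rewrite as S → β S' and S' → α S' | ε.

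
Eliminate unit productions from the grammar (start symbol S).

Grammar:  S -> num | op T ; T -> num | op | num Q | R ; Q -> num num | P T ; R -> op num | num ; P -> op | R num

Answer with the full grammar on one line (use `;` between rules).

S -> num | op T; T -> op num | num | op | num Q; Q -> num num | P T; R -> op num | num; P -> op | R num

Unit pairs: T ⇒* {R}.
For each unit pair (A, B), copy every non-unit production of B to A, then drop all unit productions.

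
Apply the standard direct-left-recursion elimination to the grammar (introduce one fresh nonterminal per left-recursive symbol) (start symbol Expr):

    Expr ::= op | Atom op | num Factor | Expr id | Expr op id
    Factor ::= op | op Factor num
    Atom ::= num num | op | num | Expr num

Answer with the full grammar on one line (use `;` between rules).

Directly left-recursive nonterminal: Expr.
For Expr: α = {id, op id}, β = {op, Atom op, num Factor}. Rewrite as Expr → β Expr1 and Expr1 → α Expr1 | ε.

Expr ::= op Expr1 | Atom op Expr1 | num Factor Expr1; Factor ::= op | op Factor num; Atom ::= num num | op | num | Expr num; Expr1 ::= id Expr1 | op id Expr1 | ε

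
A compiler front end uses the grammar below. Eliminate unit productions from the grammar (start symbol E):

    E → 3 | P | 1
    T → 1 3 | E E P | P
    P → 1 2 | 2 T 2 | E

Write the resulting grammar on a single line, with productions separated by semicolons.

Unit pairs: E ⇒* {P}; P ⇒* {E}; T ⇒* {E, P}.
Replace each nonterminal's rules with the union of the non-unit rules of every nonterminal it unit-derives.

E → 3 | 1 | 1 2 | 2 T 2; T → 3 | 1 | 1 2 | 2 T 2 | 1 3 | E E P; P → 3 | 1 | 1 2 | 2 T 2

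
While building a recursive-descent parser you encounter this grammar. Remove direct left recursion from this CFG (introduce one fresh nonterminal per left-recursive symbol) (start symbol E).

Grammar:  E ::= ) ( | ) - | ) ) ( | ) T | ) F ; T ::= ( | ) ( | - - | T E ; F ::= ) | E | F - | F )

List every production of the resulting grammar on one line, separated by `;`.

Directly left-recursive nonterminals: T, F.
For T: α = {E}, β = {(, ) (, - -}. Rewrite as T → β T' and T' → α T' | ε.
For F: α = {-, )}, β = {), E}. Rewrite as F → β F' and F' → α F' | ε.

E ::= ) ( | ) - | ) ) ( | ) T | ) F; T ::= ( T' | ) ( T' | - - T'; F ::= ) F' | E F'; T' ::= E T' | ε; F' ::= - F' | ) F' | ε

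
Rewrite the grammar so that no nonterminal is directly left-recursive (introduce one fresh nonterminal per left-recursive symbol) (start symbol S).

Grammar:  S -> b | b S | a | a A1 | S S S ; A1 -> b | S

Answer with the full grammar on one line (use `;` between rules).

Directly left-recursive nonterminal: S.
For S: α = {S S}, β = {b, b S, a, a A1}. Rewrite as S → β S' and S' → α S' | ε.

S -> b S' | b S S' | a S' | a A1 S'; A1 -> b | S; S' -> S S S' | epsilon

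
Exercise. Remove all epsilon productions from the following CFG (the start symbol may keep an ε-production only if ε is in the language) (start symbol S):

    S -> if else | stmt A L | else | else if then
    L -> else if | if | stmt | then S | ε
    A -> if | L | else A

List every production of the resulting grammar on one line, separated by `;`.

Nullable set = {A, L}.
ε ∉ L(G), so no ε-production is kept.
Expand every rule over subsets of its nullable positions: S → stmt A L gives stmt A L | stmt A | stmt L | stmt. A → else A gives else A | else.

S -> if else | stmt A L | stmt A | stmt L | stmt | else | else if then; L -> else if | if | stmt | then S; A -> if | L | else A | else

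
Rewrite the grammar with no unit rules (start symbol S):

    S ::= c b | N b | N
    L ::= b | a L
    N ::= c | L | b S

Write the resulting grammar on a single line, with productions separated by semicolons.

S ::= b | a L | c b | N b | c | b S; L ::= b | a L; N ::= b | a L | c | b S

Unit pairs: N ⇒* {L}; S ⇒* {L, N}.
Replace each nonterminal's rules with the union of the non-unit rules of every nonterminal it unit-derives.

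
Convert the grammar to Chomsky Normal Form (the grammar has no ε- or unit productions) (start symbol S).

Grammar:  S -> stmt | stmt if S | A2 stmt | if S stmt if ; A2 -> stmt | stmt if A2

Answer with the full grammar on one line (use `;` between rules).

Introduce a nonterminal for each terminal appearing in a rule of length ≥ 2: X1 → stmt, X2 → if.
Binarize each right-hand side of length ≥ 3 by chaining fresh nonterminals (Y1, Y2, …): affected rules were S → X1 X2 S; S → X2 S X1 X2; A2 → X1 X2 A2.

S -> stmt | X1 Y1 | A2 X1 | X2 Y2; A2 -> stmt | X1 Y4; X1 -> stmt; X2 -> if; Y1 -> X2 S; Y2 -> S Y3; Y3 -> X1 X2; Y4 -> X2 A2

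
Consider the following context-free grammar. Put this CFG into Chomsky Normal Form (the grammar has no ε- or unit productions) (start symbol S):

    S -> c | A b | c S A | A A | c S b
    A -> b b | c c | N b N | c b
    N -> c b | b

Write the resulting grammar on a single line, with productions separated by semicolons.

Introduce a nonterminal for each terminal appearing in a rule of length ≥ 2: X1 → b, X2 → c.
Binarize each right-hand side of length ≥ 3 by chaining fresh nonterminals (Y1, Y2, …): affected rules were S → X2 S A; S → X2 S X1; A → N X1 N.

S -> c | A X1 | X2 Y1 | A A | X2 Y2; A -> X1 X1 | X2 X2 | N Y3 | X2 X1; N -> X2 X1 | b; X1 -> b; X2 -> c; Y1 -> S A; Y2 -> S X1; Y3 -> X1 N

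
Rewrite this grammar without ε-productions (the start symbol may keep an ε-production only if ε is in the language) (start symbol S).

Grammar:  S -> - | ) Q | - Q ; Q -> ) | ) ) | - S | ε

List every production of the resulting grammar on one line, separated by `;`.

Nullable set = {Q}.
ε ∉ L(G), so no ε-production is kept.
Expand every rule over subsets of its nullable positions: S → ) Q gives ) Q | ).

S -> - | ) Q | ) | - Q; Q -> ) | ) ) | - S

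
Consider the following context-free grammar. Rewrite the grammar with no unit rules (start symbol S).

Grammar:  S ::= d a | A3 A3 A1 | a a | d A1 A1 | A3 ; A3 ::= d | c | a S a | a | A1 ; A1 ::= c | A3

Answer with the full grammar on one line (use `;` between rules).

S ::= c | d a | A3 A3 A1 | a a | d A1 A1 | d | a S a | a; A3 ::= c | d | a S a | a; A1 ::= c | d | a S a | a

Unit pairs: A1 ⇒* {A3}; A3 ⇒* {A1}; S ⇒* {A1, A3}.
Replace each nonterminal's rules with the union of the non-unit rules of every nonterminal it unit-derives.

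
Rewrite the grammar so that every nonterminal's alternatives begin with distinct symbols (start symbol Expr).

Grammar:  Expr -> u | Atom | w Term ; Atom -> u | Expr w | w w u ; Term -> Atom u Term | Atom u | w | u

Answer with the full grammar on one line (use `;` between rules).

Expr -> u | Atom | w Term; Atom -> u | Expr w | w w u; Term -> w | u | Atom u Term1; Term1 -> Term | ε

Term has alternatives sharing prefix 'Atom u': factor to Term → Atom u Term1 with Term1 → Term | ε.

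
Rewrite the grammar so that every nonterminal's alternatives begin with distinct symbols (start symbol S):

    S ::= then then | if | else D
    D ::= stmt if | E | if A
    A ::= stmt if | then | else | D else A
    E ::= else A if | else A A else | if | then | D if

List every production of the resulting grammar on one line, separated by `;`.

S ::= then then | if | else D; D ::= stmt if | E | if A; A ::= stmt if | then | else | D else A; E ::= if | then | D if | else A E'; E' ::= if | A else

E has alternatives sharing prefix 'else A': factor to E → else A E' with E' → if | A else.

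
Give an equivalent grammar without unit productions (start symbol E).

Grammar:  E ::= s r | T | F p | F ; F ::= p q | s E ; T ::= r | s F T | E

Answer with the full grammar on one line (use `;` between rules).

Unit pairs: E ⇒* {F, T}; T ⇒* {E, F}.
Replace each nonterminal's rules with the union of the non-unit rules of every nonterminal it unit-derives.

E ::= s r | F p | p q | s E | r | s F T; F ::= p q | s E; T ::= s r | F p | p q | s E | r | s F T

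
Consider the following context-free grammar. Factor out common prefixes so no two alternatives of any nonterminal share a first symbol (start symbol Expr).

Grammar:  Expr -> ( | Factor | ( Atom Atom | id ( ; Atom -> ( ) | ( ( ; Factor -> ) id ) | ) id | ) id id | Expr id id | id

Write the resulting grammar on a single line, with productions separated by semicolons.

Expr has alternatives sharing prefix '(': factor to Expr → ( Expr1 with Expr1 → ε | Atom Atom.
Atom has alternatives sharing prefix '(': factor to Atom → ( Atom1 with Atom1 → ) | (.
Factor has alternatives sharing prefix ') id': factor to Factor → ) id Factor1 with Factor1 → ) | ε | id.

Expr -> Factor | id ( | ( Expr1; Atom -> ( Atom1; Factor -> Expr id id | id | ) id Factor1; Expr1 -> ε | Atom Atom; Atom1 -> ) | (; Factor1 -> ) | ε | id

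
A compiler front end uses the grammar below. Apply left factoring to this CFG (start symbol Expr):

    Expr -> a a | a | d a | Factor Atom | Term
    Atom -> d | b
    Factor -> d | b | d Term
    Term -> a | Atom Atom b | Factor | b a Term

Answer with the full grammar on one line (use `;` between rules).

Expr has alternatives sharing prefix 'a': factor to Expr → a Expr1 with Expr1 → a | ε.
Factor has alternatives sharing prefix 'd': factor to Factor → d Factor1 with Factor1 → ε | Term.

Expr -> d a | Factor Atom | Term | a Expr1; Atom -> d | b; Factor -> b | d Factor1; Term -> a | Atom Atom b | Factor | b a Term; Expr1 -> a | ε; Factor1 -> ε | Term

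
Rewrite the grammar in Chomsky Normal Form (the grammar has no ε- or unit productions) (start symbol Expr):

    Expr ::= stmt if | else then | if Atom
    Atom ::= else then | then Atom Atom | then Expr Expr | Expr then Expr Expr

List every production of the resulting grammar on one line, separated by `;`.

Introduce a nonterminal for each terminal appearing in a rule of length ≥ 2: X1 → stmt, X2 → if, X3 → else, X4 → then.
Binarize each right-hand side of length ≥ 3 by chaining fresh nonterminals (Y1, Y2, …): affected rules were Atom → X4 Atom Atom; Atom → X4 Expr Expr; Atom → Expr X4 Expr Expr.

Expr ::= X1 X2 | X3 X4 | X2 Atom; Atom ::= X3 X4 | X4 Y1 | X4 Y2 | Expr Y3; X1 ::= stmt; X2 ::= if; X3 ::= else; X4 ::= then; Y1 ::= Atom Atom; Y2 ::= Expr Expr; Y3 ::= X4 Y4; Y4 ::= Expr Expr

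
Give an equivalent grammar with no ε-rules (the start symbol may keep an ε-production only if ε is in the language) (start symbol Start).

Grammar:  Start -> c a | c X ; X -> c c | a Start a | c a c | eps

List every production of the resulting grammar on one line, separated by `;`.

Start -> c a | c X | c; X -> c c | a Start a | c a c

The nullable symbols are {X}.
ε ∉ L(G), so no ε-production is kept.
For each production, add variants omitting each subset of nullable occurrences: Start → c X gives c X | c.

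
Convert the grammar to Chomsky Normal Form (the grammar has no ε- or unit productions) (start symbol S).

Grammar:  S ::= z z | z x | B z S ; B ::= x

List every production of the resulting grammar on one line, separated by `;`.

S ::= X1 X1 | X1 X2 | B Y1; B ::= x; X1 ::= z; X2 ::= x; Y1 ::= X1 S

Introduce a nonterminal for each terminal appearing in a rule of length ≥ 2: X1 → z, X2 → x.
Binarize each right-hand side of length ≥ 3 by chaining fresh nonterminals (Y1, Y2, …): affected rules were S → B X1 S.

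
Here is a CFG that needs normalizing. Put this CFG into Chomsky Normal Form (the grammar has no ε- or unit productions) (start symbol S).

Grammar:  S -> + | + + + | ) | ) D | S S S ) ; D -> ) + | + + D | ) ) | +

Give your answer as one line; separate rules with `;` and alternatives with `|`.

Introduce a nonterminal for each terminal appearing in a rule of length ≥ 2: X1 → +, X2 → ).
Binarize each right-hand side of length ≥ 3 by chaining fresh nonterminals (Y1, Y2, …): affected rules were S → X1 X1 X1; S → S S S X2; D → X1 X1 D.

S -> + | X1 Y1 | ) | X2 D | S Y2; D -> X2 X1 | X1 Y4 | X2 X2 | +; X1 -> +; X2 -> ); Y1 -> X1 X1; Y2 -> S Y3; Y3 -> S X2; Y4 -> X1 D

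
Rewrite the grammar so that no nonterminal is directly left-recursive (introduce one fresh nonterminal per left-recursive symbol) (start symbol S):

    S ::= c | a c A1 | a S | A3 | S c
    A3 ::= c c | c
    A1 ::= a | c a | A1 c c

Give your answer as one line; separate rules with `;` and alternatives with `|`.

S ::= c S' | a c A1 S' | a S S' | A3 S'; A3 ::= c c | c; A1 ::= a A1' | c a A1'; S' ::= c S' | eps; A1' ::= c c A1' | eps

Left recursion appears on S, A1.
For S: α = {c}, β = {c, a c A1, a S, A3}. Rewrite as S → β S' and S' → α S' | ε.
For A1: α = {c c}, β = {a, c a}. Rewrite as A1 → β A1' and A1' → α A1' | ε.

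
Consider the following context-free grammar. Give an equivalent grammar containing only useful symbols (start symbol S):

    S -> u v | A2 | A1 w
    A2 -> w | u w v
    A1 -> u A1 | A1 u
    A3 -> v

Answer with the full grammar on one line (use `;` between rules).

Generating nonterminals: {A2, A3, S}.
Reachable from S after that: {A2, S}.
Removed useless symbols: {A1, A3} and every production mentioning them.

S -> u v | A2; A2 -> w | u w v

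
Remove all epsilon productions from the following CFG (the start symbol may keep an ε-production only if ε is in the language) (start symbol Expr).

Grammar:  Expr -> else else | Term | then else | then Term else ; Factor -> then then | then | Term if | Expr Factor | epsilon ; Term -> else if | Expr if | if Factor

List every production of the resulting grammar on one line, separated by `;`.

Nullable nonterminals: {Factor}.
ε ∉ L(G), so no ε-production is kept.
Add the nullable-subset variants: Factor → Expr Factor gives Expr Factor | Expr. Term → if Factor gives if Factor | if.

Expr -> else else | Term | then else | then Term else; Factor -> then then | then | Term if | Expr Factor | Expr; Term -> else if | Expr if | if Factor | if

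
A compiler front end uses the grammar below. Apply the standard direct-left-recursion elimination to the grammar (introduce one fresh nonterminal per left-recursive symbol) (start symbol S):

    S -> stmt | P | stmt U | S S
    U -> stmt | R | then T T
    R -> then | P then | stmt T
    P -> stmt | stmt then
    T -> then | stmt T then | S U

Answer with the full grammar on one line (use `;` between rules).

Directly left-recursive nonterminal: S.
For S: α = {S}, β = {stmt, P, stmt U}. Rewrite as S → β S' and S' → α S' | ε.

S -> stmt S' | P S' | stmt U S'; U -> stmt | R | then T T; R -> then | P then | stmt T; P -> stmt | stmt then; T -> then | stmt T then | S U; S' -> S S' | ε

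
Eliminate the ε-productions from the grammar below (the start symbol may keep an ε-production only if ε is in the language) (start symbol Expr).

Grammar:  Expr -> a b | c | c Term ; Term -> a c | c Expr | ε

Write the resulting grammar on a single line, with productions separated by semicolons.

Expr -> a b | c | c Term; Term -> a c | c Expr

Nullable set = {Term}.
ε ∉ L(G), so no ε-production is kept.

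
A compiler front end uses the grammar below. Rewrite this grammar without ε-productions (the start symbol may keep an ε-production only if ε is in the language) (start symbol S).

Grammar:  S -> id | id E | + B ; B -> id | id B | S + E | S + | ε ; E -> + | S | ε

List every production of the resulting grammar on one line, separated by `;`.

The nullable symbols are {B, E}.
ε ∉ L(G), so no ε-production is kept.
Add the nullable-subset variants: S → + B gives + B | +. B → S + E gives S + E | S +.

S -> id | id E | + B | +; B -> id | id B | S + E | S +; E -> + | S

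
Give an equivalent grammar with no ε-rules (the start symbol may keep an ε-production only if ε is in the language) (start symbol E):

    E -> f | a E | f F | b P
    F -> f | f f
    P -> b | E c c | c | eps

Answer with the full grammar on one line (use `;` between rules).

E -> f | a E | f F | b P | b; F -> f | f f; P -> b | E c c | c

Nullable nonterminals: {P}.
ε ∉ L(G), so no ε-production is kept.
Add the nullable-subset variants: E → b P gives b P | b.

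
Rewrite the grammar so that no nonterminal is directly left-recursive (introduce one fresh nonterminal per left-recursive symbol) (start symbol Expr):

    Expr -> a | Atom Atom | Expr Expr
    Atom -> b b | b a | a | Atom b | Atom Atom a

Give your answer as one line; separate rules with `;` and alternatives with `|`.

Left recursion appears on Expr, Atom.
For Expr: α = {Expr}, β = {a, Atom Atom}. Rewrite as Expr → β Expr1 and Expr1 → α Expr1 | ε.
For Atom: α = {b, Atom a}, β = {b b, b a, a}. Rewrite as Atom → β Atom1 and Atom1 → α Atom1 | ε.

Expr -> a Expr1 | Atom Atom Expr1; Atom -> b b Atom1 | b a Atom1 | a Atom1; Expr1 -> Expr Expr1 | ε; Atom1 -> b Atom1 | Atom a Atom1 | ε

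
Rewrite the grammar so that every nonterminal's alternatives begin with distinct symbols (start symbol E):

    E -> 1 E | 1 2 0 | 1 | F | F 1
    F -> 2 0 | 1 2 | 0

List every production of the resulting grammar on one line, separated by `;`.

E -> 1 E' | F E''; F -> 2 0 | 1 2 | 0; E' -> E | 2 0 | ε; E'' -> ε | 1

E has alternatives sharing prefix '1': factor to E → 1 E' with E' → E | 2 0 | ε.
E has alternatives sharing prefix 'F': factor to E → F E'' with E'' → ε | 1.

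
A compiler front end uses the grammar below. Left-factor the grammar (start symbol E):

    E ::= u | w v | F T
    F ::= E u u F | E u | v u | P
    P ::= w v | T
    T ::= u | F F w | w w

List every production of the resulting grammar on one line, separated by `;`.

E ::= u | w v | F T; F ::= v u | P | E u F'; P ::= w v | T; T ::= u | F F w | w w; F' ::= u F | ε

F has alternatives sharing prefix 'E u': factor to F → E u F' with F' → u F | ε.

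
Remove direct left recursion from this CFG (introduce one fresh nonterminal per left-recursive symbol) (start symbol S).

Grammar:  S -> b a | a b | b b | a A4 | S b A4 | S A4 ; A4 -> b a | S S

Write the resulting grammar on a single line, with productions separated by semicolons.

Directly left-recursive nonterminal: S.
For S: α = {b A4, A4}, β = {b a, a b, b b, a A4}. Rewrite as S → β S' and S' → α S' | ε.

S -> b a S' | a b S' | b b S' | a A4 S'; A4 -> b a | S S; S' -> b A4 S' | A4 S' | eps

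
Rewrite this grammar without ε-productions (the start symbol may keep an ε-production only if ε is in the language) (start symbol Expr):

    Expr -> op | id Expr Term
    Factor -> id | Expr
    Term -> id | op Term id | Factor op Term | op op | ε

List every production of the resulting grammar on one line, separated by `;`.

The nullable symbols are {Term}.
ε ∉ L(G), so no ε-production is kept.
Add the nullable-subset variants: Expr → id Expr Term gives id Expr Term | id Expr. Term → op Term id gives op Term id | op id. Term → Factor op Term gives Factor op Term | Factor op.

Expr -> op | id Expr Term | id Expr; Factor -> id | Expr; Term -> id | op Term id | op id | Factor op Term | Factor op | op op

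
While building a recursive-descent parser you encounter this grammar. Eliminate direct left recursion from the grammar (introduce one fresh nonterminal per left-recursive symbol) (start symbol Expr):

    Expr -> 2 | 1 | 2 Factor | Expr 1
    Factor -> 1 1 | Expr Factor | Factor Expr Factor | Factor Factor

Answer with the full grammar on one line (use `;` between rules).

Left recursion appears on Expr, Factor.
For Expr: α = {1}, β = {2, 1, 2 Factor}. Rewrite as Expr → β Expr1 and Expr1 → α Expr1 | ε.
For Factor: α = {Expr Factor, Factor}, β = {1 1, Expr Factor}. Rewrite as Factor → β Factor1 and Factor1 → α Factor1 | ε.

Expr -> 2 Expr1 | 1 Expr1 | 2 Factor Expr1; Factor -> 1 1 Factor1 | Expr Factor Factor1; Expr1 -> 1 Expr1 | ε; Factor1 -> Expr Factor Factor1 | Factor Factor1 | ε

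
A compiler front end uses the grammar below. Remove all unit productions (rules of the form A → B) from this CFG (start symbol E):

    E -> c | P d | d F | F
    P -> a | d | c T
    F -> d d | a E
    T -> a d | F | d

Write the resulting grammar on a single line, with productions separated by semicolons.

Unit pairs: E ⇒* {F}; T ⇒* {F}.
Replace each nonterminal's rules with the union of the non-unit rules of every nonterminal it unit-derives.

E -> c | P d | d F | d d | a E; P -> a | d | c T; F -> d d | a E; T -> d d | a E | a d | d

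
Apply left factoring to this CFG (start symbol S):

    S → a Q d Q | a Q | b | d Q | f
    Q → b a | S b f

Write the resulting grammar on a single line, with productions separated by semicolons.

S → b | d Q | f | a Q S'; Q → b a | S b f; S' → d Q | epsilon

S has alternatives sharing prefix 'a Q': factor to S → a Q S' with S' → d Q | ε.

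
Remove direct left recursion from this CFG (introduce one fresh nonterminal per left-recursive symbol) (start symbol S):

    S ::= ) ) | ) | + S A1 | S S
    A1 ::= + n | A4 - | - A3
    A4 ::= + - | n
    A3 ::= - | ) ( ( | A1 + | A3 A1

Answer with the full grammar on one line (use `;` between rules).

S, A3 are directly left-recursive.
For S: α = {S}, β = {) ), ), + S A1}. Rewrite as S → β S' and S' → α S' | ε.
For A3: α = {A1}, β = {-, ) ( (, A1 +}. Rewrite as A3 → β A3' and A3' → α A3' | ε.

S ::= ) ) S' | ) S' | + S A1 S'; A1 ::= + n | A4 - | - A3; A4 ::= + - | n; A3 ::= - A3' | ) ( ( A3' | A1 + A3'; S' ::= S S' | ε; A3' ::= A1 A3' | ε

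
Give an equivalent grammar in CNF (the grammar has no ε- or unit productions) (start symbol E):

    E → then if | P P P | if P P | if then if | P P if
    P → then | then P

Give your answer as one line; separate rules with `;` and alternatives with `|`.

E → X1 X2 | P Y1 | X2 Y2 | X2 Y3 | P Y4; P → then | X1 P; X1 → then; X2 → if; Y1 → P P; Y2 → P P; Y3 → X1 X2; Y4 → P X2

Introduce a nonterminal for each terminal appearing in a rule of length ≥ 2: X1 → then, X2 → if.
Binarize each right-hand side of length ≥ 3 by chaining fresh nonterminals (Y1, Y2, …): affected rules were E → P P P; E → X2 P P; E → X2 X1 X2; E → P P X2.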